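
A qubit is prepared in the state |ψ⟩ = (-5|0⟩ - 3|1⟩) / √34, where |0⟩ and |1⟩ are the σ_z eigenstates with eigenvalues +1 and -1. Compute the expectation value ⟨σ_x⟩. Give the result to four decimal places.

⟨σ_x⟩ = 2 Re(a* b)/(|a|²+|b|²) with a = -5, b = -3.
a* b = 15, so ⟨σ_x⟩ = 30/34.

0.8824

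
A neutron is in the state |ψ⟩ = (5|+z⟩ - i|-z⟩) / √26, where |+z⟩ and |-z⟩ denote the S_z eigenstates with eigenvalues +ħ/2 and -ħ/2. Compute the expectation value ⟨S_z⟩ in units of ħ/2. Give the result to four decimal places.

⟨σ_z⟩ = |a|² - |b|² divided by |a|²+|b|², with a, b the |+z⟩, |-z⟩ amplitudes.
= (25 - 1)/26 = 24/26.
⟨S_z⟩ = (ħ/2)·⟨σ_z⟩.

0.9231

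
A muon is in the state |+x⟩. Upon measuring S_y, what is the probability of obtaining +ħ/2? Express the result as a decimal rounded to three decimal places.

In the S_z basis, |+x⟩ = (|↑⟩ + |↓⟩)/√2 and |+y⟩ = (|↑⟩ + i|↓⟩)/√2.
|⟨+y|+x⟩|² = 1/2.

0.500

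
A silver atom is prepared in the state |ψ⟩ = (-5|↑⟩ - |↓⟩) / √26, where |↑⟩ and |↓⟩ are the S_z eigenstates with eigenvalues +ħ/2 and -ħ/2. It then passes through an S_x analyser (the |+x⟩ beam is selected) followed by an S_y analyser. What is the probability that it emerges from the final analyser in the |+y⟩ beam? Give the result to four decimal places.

0.3462

First analyser (S_x): P(|+x⟩) = |⟨+x|ψ⟩|² = 36/52.
After stage 1 the state is |+x⟩; P(|+y⟩) = |⟨+y|+x⟩|² = 1/2.
Joint probability = 36/52 × 1/2 = 0.3462.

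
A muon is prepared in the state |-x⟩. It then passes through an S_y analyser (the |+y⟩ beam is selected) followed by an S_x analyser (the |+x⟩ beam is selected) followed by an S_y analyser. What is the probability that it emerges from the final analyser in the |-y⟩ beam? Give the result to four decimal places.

First analyser (S_y): from |-x⟩, P(|+y⟩) = 1/2.
After stage 1 the state is |+y⟩; P(|+x⟩) = |⟨+x|+y⟩|² = 1/2.
After stage 2 the state is |+x⟩; P(|-y⟩) = |⟨-y|+x⟩|² = 1/2.
Joint probability = 1/2 × 1/2 × 1/2 = 0.1250.

0.1250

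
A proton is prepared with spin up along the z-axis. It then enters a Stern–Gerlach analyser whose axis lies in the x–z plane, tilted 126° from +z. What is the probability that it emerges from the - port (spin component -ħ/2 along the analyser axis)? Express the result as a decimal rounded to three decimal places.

For spin-½, the probability of finding spin-up along an axis at angle θ to the initial spin direction is cos²(θ/2); spin-down is sin²(θ/2).
θ = 126°, so P = sin²(63°) ≈ 0.794.

0.794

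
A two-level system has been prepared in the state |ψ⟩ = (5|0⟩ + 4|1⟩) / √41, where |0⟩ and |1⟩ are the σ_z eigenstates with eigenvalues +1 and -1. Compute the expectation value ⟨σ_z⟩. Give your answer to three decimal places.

⟨σ_z⟩ = |a|² - |b|² divided by |a|²+|b|², with a, b the |0⟩, |1⟩ amplitudes.
= (25 - 16)/41 = 9/41.

0.220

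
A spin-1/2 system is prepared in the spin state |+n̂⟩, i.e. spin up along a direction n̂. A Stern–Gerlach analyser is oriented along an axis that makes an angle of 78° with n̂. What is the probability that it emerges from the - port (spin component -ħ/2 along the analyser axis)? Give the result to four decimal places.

For spin-½, the probability of finding spin-up along an axis at angle θ to the initial spin direction is cos²(θ/2); spin-down is sin²(θ/2).
θ = 78°, so P = sin²(39°) ≈ 0.3960.

0.3960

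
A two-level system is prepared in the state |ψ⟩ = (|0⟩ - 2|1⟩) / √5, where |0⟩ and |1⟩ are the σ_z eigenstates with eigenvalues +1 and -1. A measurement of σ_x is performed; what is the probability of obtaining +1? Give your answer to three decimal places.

0.100

|+x⟩ = (|0⟩ + |1⟩)/√2, so ⟨+x|ψ⟩ = (-1) / (√2·√5).
P = |-1|² / 10 = 1/10.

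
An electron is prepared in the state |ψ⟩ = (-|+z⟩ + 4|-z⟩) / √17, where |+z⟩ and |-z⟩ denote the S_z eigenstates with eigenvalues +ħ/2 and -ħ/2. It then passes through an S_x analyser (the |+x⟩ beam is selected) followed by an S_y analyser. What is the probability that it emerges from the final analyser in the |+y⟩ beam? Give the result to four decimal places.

0.1324

First analyser (S_x): P(|+x⟩) = |⟨+x|ψ⟩|² = 9/34.
After stage 1 the state is |+x⟩; P(|+y⟩) = |⟨+y|+x⟩|² = 1/2.
Joint probability = 9/34 × 1/2 = 0.1324.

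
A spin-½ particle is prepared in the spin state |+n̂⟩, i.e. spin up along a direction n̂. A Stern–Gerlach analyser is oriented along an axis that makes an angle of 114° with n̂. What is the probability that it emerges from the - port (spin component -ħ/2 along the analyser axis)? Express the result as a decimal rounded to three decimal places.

For spin-½, the probability of finding spin-up along an axis at angle θ to the initial spin direction is cos²(θ/2); spin-down is sin²(θ/2).
θ = 114°, so P = sin²(57°) ≈ 0.703.

0.703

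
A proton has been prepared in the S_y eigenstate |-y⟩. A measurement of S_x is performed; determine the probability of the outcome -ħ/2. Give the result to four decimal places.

In the S_z basis, |-y⟩ = (|↑⟩ - i|↓⟩)/√2 and |-x⟩ = (|↑⟩ - |↓⟩)/√2.
|⟨-x|-y⟩|² = 1/2.

0.5000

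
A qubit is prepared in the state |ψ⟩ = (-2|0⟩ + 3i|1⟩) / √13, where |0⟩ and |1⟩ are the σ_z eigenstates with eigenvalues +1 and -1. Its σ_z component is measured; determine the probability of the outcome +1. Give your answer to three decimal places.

0.308

The +1 outcome corresponds to |0⟩. Its amplitude in |ψ⟩ is -2/√13.
P = |-2|² / 13 = 4/13.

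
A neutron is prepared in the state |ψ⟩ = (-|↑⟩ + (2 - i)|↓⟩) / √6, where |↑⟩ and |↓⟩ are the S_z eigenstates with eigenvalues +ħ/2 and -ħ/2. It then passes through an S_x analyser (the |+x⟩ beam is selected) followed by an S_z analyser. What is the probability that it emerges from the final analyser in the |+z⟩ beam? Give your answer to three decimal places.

First analyser (S_x): P(|+x⟩) = |⟨+x|ψ⟩|² = 2/12.
After stage 1 the state is |+x⟩; P(|+z⟩) = |⟨+z|+x⟩|² = 1/2.
Joint probability = 2/12 × 1/2 = 0.083.

0.083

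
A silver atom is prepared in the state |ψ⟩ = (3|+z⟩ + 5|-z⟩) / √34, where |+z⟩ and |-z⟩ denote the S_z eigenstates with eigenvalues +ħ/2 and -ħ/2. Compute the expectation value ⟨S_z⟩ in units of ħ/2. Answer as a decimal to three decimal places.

-0.471

⟨σ_z⟩ = |a|² - |b|² divided by |a|²+|b|², with a, b the |+z⟩, |-z⟩ amplitudes.
= (9 - 25)/34 = -16/34.
⟨S_z⟩ = (ħ/2)·⟨σ_z⟩.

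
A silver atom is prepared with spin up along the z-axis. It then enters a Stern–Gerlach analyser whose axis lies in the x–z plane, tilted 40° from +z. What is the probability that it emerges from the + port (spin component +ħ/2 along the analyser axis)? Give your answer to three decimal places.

For spin-½, the probability of finding spin-up along an axis at angle θ to the initial spin direction is cos²(θ/2); spin-down is sin²(θ/2).
θ = 40°, so P = cos²(20°) ≈ 0.883.

0.883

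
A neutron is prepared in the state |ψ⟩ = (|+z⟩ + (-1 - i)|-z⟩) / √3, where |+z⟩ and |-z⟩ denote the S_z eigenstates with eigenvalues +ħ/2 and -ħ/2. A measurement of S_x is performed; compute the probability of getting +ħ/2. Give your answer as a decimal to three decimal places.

|+x⟩ = (|+z⟩ + |-z⟩)/√2, so ⟨+x|ψ⟩ = (-i) / (√2·√3).
P = |-i|² / 6 = 1/6.

0.167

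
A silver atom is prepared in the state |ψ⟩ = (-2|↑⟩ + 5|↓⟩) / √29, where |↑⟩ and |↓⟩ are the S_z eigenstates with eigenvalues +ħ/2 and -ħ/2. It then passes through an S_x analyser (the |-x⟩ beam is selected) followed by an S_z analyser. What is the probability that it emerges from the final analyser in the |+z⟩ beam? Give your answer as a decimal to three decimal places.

0.422

First analyser (S_x): P(|-x⟩) = |⟨-x|ψ⟩|² = 49/58.
After stage 1 the state is |-x⟩; P(|+z⟩) = |⟨+z|-x⟩|² = 1/2.
Joint probability = 49/58 × 1/2 = 0.422.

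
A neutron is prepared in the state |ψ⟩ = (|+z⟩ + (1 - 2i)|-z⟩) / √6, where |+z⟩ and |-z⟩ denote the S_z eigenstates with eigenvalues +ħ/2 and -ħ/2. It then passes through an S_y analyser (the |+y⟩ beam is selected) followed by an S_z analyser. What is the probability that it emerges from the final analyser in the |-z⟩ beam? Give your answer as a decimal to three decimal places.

First analyser (S_y): P(|+y⟩) = |⟨+y|ψ⟩|² = 2/12.
After stage 1 the state is |+y⟩; P(|-z⟩) = |⟨-z|+y⟩|² = 1/2.
Joint probability = 2/12 × 1/2 = 0.083.

0.083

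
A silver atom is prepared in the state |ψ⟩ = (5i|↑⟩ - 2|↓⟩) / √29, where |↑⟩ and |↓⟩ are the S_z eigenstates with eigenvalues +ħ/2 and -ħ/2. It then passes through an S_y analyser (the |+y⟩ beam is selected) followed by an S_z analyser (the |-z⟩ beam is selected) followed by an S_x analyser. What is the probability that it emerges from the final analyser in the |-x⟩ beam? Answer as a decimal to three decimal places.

First analyser (S_y): P(|+y⟩) = |⟨+y|ψ⟩|² = 49/58.
After stage 1 the state is |+y⟩; P(|-z⟩) = |⟨-z|+y⟩|² = 1/2.
After stage 2 the state is |-z⟩; P(|-x⟩) = |⟨-x|-z⟩|² = 1/2.
Joint probability = 49/58 × 1/2 × 1/2 = 0.211.

0.211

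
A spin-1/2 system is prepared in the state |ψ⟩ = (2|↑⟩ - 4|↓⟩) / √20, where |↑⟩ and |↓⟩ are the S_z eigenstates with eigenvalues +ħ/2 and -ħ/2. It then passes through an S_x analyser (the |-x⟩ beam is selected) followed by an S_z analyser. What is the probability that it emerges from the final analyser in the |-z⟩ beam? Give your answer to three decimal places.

First analyser (S_x): P(|-x⟩) = |⟨-x|ψ⟩|² = 36/40.
After stage 1 the state is |-x⟩; P(|-z⟩) = |⟨-z|-x⟩|² = 1/2.
Joint probability = 36/40 × 1/2 = 0.450.

0.450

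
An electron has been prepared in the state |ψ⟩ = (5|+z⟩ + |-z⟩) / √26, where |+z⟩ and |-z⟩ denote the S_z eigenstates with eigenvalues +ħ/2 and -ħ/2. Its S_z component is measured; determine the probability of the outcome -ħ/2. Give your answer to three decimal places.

The -ħ/2 outcome corresponds to |-z⟩. Its amplitude in |ψ⟩ is 1/√26.
P = |1|² / 26 = 1/26.

0.038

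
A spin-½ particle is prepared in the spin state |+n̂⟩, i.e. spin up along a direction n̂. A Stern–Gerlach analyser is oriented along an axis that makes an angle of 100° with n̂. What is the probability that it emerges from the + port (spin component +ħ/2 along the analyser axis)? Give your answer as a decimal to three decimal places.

0.413

For spin-½, the probability of finding spin-up along an axis at angle θ to the initial spin direction is cos²(θ/2); spin-down is sin²(θ/2).
θ = 100°, so P = cos²(50°) ≈ 0.413.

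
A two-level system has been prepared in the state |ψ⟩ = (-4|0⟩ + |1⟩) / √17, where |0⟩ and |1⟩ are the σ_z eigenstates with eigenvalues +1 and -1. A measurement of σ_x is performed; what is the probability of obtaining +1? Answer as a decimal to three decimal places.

0.265

|+x⟩ = (|0⟩ + |1⟩)/√2, so ⟨+x|ψ⟩ = (-3) / (√2·√17).
P = |-3|² / 34 = 9/34.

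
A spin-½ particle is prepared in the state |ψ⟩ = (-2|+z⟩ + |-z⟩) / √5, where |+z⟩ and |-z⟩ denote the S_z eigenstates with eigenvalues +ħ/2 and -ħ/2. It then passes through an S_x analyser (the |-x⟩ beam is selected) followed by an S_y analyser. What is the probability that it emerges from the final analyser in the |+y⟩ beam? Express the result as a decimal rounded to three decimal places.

0.450

First analyser (S_x): P(|-x⟩) = |⟨-x|ψ⟩|² = 9/10.
After stage 1 the state is |-x⟩; P(|+y⟩) = |⟨+y|-x⟩|² = 1/2.
Joint probability = 9/10 × 1/2 = 0.450.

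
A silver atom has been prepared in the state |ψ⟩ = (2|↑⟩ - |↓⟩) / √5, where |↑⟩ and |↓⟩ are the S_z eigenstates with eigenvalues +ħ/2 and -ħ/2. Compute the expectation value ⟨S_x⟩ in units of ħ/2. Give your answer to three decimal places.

-0.800

⟨σ_x⟩ = 2 Re(a* b)/(|a|²+|b|²) with a = 2, b = -1.
a* b = -2, so ⟨σ_x⟩ = -4/5.
⟨S_x⟩ = (ħ/2)·⟨σ_x⟩.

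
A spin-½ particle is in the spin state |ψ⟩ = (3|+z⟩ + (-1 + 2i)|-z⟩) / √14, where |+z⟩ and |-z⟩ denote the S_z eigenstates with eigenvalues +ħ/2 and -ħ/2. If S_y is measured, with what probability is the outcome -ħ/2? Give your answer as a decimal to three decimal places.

|-y⟩ = (|+z⟩ - i|-z⟩)/√2, so ⟨-y|ψ⟩ = (1 - i) / (√2·√14).
P = |1 - i|² / 28 = 2/28.

0.071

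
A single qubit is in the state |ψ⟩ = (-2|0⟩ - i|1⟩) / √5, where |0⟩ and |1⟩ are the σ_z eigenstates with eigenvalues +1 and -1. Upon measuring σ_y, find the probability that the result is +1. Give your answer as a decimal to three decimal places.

|+y⟩ = (|0⟩ + i|1⟩)/√2, so ⟨+y|ψ⟩ = (-3) / (√2·√5).
P = |-3|² / 10 = 9/10.

0.900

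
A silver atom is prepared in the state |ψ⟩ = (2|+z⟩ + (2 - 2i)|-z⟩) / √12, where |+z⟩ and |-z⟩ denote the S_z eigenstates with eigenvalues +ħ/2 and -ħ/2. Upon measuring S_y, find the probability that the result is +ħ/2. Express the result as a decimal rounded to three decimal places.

0.167

|+y⟩ = (|+z⟩ + i|-z⟩)/√2, so ⟨+y|ψ⟩ = (-2i) / (√2·√12).
P = |-2i|² / 24 = 4/24.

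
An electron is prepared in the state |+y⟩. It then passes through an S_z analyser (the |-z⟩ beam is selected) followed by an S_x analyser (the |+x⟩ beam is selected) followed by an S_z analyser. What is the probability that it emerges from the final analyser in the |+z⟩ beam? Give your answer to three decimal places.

0.125

First analyser (S_z): from |+y⟩, P(|-z⟩) = 1/2.
After stage 1 the state is |-z⟩; P(|+x⟩) = |⟨+x|-z⟩|² = 1/2.
After stage 2 the state is |+x⟩; P(|+z⟩) = |⟨+z|+x⟩|² = 1/2.
Joint probability = 1/2 × 1/2 × 1/2 = 0.125.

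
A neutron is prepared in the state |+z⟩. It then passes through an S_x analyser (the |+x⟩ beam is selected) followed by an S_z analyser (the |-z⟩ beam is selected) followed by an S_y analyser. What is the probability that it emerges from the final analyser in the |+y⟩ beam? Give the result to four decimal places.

First analyser (S_x): from |+z⟩, P(|+x⟩) = 1/2.
After stage 1 the state is |+x⟩; P(|-z⟩) = |⟨-z|+x⟩|² = 1/2.
After stage 2 the state is |-z⟩; P(|+y⟩) = |⟨+y|-z⟩|² = 1/2.
Joint probability = 1/2 × 1/2 × 1/2 = 0.1250.

0.1250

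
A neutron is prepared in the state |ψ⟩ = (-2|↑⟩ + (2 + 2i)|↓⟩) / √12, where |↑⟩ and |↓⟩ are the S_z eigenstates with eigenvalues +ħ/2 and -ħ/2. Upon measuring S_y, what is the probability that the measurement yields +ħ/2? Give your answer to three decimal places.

0.167

|+y⟩ = (|↑⟩ + i|↓⟩)/√2, so ⟨+y|ψ⟩ = (-2i) / (√2·√12).
P = |-2i|² / 24 = 4/24.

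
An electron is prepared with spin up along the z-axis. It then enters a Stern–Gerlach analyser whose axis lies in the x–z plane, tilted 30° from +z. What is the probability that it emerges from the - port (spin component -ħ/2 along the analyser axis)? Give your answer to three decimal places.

For spin-½, the probability of finding spin-up along an axis at angle θ to the initial spin direction is cos²(θ/2); spin-down is sin²(θ/2).
θ = 30°, so P = sin²(15°) ≈ 0.067.

0.067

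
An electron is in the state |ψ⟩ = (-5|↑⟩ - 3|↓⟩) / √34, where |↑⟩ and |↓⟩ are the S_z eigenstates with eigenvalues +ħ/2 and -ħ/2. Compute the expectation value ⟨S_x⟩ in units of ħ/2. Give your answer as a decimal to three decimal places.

⟨σ_x⟩ = 2 Re(a* b)/(|a|²+|b|²) with a = -5, b = -3.
a* b = 15, so ⟨σ_x⟩ = 30/34.
⟨S_x⟩ = (ħ/2)·⟨σ_x⟩.

0.882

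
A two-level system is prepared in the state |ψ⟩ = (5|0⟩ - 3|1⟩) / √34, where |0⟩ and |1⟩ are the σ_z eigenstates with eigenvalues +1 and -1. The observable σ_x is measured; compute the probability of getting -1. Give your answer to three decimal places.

|-x⟩ = (|0⟩ - |1⟩)/√2, so ⟨-x|ψ⟩ = (8) / (√2·√34).
P = |8|² / 68 = 64/68.

0.941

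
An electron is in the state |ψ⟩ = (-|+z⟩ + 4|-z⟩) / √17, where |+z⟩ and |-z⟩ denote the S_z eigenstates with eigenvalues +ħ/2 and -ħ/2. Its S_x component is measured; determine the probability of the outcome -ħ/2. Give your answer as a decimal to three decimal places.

0.735

|-x⟩ = (|+z⟩ - |-z⟩)/√2, so ⟨-x|ψ⟩ = (-5) / (√2·√17).
P = |-5|² / 34 = 25/34.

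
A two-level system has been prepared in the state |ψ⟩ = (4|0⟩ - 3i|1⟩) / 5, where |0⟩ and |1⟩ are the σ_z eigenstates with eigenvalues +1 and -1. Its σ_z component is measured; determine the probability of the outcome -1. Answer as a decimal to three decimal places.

0.360

The -1 outcome corresponds to |1⟩. Its amplitude in |ψ⟩ is -3i/5.
P = |-3i|² / 25 = 9/25.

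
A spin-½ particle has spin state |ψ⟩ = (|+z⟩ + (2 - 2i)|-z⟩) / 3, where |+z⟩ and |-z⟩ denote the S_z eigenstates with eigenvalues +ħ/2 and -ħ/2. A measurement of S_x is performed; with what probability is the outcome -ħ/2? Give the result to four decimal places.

|-x⟩ = (|+z⟩ - |-z⟩)/√2, so ⟨-x|ψ⟩ = (-1 + 2i) / (√2·3).
P = |-1 + 2i|² / 18 = 5/18.

0.2778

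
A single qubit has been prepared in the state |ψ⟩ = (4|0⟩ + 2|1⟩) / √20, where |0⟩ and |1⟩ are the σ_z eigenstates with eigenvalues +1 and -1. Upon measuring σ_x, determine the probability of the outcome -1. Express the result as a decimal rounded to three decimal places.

0.100

|-x⟩ = (|0⟩ - |1⟩)/√2, so ⟨-x|ψ⟩ = (2) / (√2·√20).
P = |2|² / 40 = 4/40.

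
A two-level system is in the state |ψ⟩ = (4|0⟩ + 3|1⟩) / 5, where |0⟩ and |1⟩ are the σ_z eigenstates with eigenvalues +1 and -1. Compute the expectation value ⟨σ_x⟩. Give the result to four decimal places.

0.9600

⟨σ_x⟩ = 2 Re(a* b)/(|a|²+|b|²) with a = 4, b = 3.
a* b = 12, so ⟨σ_x⟩ = 24/25.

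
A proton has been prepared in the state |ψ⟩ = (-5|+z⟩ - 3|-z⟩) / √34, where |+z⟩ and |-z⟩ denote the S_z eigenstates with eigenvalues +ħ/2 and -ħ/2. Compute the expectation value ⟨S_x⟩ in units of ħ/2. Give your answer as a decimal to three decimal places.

0.882

⟨σ_x⟩ = 2 Re(a* b)/(|a|²+|b|²) with a = -5, b = -3.
a* b = 15, so ⟨σ_x⟩ = 30/34.
⟨S_x⟩ = (ħ/2)·⟨σ_x⟩.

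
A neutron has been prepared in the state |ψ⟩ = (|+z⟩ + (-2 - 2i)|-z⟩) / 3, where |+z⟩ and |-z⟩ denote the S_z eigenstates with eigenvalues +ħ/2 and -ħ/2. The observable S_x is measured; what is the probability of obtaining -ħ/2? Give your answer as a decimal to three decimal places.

0.722

|-x⟩ = (|+z⟩ - |-z⟩)/√2, so ⟨-x|ψ⟩ = (3 + 2i) / (√2·3).
P = |3 + 2i|² / 18 = 13/18.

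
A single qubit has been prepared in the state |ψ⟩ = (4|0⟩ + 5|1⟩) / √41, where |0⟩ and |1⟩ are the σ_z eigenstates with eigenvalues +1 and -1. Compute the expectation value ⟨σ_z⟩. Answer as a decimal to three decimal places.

⟨σ_z⟩ = |a|² - |b|² divided by |a|²+|b|², with a, b the |0⟩, |1⟩ amplitudes.
= (16 - 25)/41 = -9/41.

-0.220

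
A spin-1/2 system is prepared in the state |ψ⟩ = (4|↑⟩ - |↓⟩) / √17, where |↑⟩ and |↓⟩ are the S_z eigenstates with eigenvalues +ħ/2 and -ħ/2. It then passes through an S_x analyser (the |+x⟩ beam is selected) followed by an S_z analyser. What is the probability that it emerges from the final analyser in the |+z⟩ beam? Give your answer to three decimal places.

First analyser (S_x): P(|+x⟩) = |⟨+x|ψ⟩|² = 9/34.
After stage 1 the state is |+x⟩; P(|+z⟩) = |⟨+z|+x⟩|² = 1/2.
Joint probability = 9/34 × 1/2 = 0.132.

0.132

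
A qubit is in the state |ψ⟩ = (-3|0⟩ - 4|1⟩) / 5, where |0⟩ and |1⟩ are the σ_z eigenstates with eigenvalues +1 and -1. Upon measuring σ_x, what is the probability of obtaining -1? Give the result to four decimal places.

|-x⟩ = (|0⟩ - |1⟩)/√2, so ⟨-x|ψ⟩ = (1) / (√2·5).
P = |1|² / 50 = 1/50.

0.0200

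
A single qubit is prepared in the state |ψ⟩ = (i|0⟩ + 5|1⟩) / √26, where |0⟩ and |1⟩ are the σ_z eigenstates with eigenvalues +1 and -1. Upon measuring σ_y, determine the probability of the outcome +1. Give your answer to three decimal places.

0.308

|+y⟩ = (|0⟩ + i|1⟩)/√2, so ⟨+y|ψ⟩ = (-4i) / (√2·√26).
P = |-4i|² / 52 = 16/52.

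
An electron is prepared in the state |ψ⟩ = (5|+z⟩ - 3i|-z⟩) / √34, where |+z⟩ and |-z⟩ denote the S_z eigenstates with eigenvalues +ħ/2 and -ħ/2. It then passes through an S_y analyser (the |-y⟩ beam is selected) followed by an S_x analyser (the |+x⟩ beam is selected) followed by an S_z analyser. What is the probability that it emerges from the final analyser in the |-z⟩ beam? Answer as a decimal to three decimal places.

0.235

First analyser (S_y): P(|-y⟩) = |⟨-y|ψ⟩|² = 64/68.
After stage 1 the state is |-y⟩; P(|+x⟩) = |⟨+x|-y⟩|² = 1/2.
After stage 2 the state is |+x⟩; P(|-z⟩) = |⟨-z|+x⟩|² = 1/2.
Joint probability = 64/68 × 1/2 × 1/2 = 0.235.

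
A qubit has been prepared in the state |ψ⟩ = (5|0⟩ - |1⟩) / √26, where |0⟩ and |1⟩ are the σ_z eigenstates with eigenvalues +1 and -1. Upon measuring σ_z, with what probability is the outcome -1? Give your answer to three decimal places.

0.038

The -1 outcome corresponds to |1⟩. Its amplitude in |ψ⟩ is -1/√26.
P = |-1|² / 26 = 1/26.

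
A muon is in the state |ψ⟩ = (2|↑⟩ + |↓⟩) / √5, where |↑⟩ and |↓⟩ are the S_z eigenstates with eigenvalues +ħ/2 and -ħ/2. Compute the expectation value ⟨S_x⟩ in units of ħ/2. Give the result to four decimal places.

0.8000

⟨σ_x⟩ = 2 Re(a* b)/(|a|²+|b|²) with a = 2, b = 1.
a* b = 2, so ⟨σ_x⟩ = 4/5.
⟨S_x⟩ = (ħ/2)·⟨σ_x⟩.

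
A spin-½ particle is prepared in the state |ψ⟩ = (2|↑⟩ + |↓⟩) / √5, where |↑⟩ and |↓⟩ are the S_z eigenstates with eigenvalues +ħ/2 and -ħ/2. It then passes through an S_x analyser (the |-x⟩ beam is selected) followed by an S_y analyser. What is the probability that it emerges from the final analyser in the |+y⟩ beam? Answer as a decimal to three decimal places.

First analyser (S_x): P(|-x⟩) = |⟨-x|ψ⟩|² = 1/10.
After stage 1 the state is |-x⟩; P(|+y⟩) = |⟨+y|-x⟩|² = 1/2.
Joint probability = 1/10 × 1/2 = 0.050.

0.050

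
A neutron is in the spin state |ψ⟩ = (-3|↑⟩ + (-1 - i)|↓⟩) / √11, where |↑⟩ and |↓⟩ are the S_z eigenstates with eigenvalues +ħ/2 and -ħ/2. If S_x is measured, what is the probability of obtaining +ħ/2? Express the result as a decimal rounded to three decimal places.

|+x⟩ = (|↑⟩ + |↓⟩)/√2, so ⟨+x|ψ⟩ = (-4 - i) / (√2·√11).
P = |-4 - i|² / 22 = 17/22.

0.773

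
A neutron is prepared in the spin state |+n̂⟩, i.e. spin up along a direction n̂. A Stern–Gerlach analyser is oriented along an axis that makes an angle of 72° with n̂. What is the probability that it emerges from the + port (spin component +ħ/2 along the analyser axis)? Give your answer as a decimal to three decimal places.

0.655

For spin-½, the probability of finding spin-up along an axis at angle θ to the initial spin direction is cos²(θ/2); spin-down is sin²(θ/2).
θ = 72°, so P = cos²(36°) ≈ 0.655.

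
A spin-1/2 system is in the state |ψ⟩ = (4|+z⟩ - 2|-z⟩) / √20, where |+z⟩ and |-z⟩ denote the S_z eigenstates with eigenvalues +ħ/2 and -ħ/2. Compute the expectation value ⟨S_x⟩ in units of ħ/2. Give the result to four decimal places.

-0.8000

⟨σ_x⟩ = 2 Re(a* b)/(|a|²+|b|²) with a = 4, b = -2.
a* b = -8, so ⟨σ_x⟩ = -16/20.
⟨S_x⟩ = (ħ/2)·⟨σ_x⟩.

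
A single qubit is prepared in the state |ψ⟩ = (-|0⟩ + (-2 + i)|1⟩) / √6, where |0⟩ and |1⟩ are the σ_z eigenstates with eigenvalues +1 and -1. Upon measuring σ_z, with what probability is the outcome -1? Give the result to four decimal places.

0.8333

The -1 outcome corresponds to |1⟩. Its amplitude in |ψ⟩ is (-2 + i)/√6.
P = |-2 + i|² / 6 = 5/6.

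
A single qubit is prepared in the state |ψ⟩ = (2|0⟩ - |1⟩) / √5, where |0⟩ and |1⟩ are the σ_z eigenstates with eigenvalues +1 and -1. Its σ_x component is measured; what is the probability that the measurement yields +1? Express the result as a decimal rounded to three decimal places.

|+x⟩ = (|0⟩ + |1⟩)/√2, so ⟨+x|ψ⟩ = (1) / (√2·√5).
P = |1|² / 10 = 1/10.

0.100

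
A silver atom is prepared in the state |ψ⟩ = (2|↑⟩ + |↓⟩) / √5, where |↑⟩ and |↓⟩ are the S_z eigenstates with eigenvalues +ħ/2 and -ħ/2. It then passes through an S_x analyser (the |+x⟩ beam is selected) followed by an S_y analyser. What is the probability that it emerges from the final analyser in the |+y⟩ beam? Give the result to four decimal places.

0.4500

First analyser (S_x): P(|+x⟩) = |⟨+x|ψ⟩|² = 9/10.
After stage 1 the state is |+x⟩; P(|+y⟩) = |⟨+y|+x⟩|² = 1/2.
Joint probability = 9/10 × 1/2 = 0.4500.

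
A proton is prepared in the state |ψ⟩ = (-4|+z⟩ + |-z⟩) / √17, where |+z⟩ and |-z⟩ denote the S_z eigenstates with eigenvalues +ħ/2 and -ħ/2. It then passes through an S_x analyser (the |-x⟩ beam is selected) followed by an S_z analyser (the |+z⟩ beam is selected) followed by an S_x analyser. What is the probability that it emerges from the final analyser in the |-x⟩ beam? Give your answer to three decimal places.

0.184

First analyser (S_x): P(|-x⟩) = |⟨-x|ψ⟩|² = 25/34.
After stage 1 the state is |-x⟩; P(|+z⟩) = |⟨+z|-x⟩|² = 1/2.
After stage 2 the state is |+z⟩; P(|-x⟩) = |⟨-x|+z⟩|² = 1/2.
Joint probability = 25/34 × 1/2 × 1/2 = 0.184.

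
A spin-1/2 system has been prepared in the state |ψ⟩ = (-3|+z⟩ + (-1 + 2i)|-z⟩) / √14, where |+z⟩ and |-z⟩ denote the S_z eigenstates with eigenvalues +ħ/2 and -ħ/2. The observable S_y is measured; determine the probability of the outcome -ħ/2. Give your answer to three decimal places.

0.929

|-y⟩ = (|+z⟩ - i|-z⟩)/√2, so ⟨-y|ψ⟩ = (-5 - i) / (√2·√14).
P = |-5 - i|² / 28 = 26/28.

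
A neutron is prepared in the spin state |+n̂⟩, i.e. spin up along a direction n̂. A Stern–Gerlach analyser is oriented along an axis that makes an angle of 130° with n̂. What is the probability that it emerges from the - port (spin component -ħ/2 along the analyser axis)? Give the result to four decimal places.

0.8214

For spin-½, the probability of finding spin-up along an axis at angle θ to the initial spin direction is cos²(θ/2); spin-down is sin²(θ/2).
θ = 130°, so P = sin²(65°) ≈ 0.8214.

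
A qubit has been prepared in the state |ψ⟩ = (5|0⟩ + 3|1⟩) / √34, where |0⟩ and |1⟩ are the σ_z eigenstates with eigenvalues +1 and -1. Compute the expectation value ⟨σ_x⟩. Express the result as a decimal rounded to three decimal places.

⟨σ_x⟩ = 2 Re(a* b)/(|a|²+|b|²) with a = 5, b = 3.
a* b = 15, so ⟨σ_x⟩ = 30/34.

0.882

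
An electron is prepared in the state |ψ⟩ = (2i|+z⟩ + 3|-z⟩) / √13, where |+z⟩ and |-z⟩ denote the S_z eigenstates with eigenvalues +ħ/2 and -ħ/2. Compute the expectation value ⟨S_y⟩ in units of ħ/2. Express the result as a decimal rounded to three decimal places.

⟨σ_y⟩ = 2 Im(a* b)/(|a|²+|b|²) with a = 2i, b = 3.
a* b = -6i, so ⟨σ_y⟩ = -12/13.
⟨S_y⟩ = (ħ/2)·⟨σ_y⟩.

-0.923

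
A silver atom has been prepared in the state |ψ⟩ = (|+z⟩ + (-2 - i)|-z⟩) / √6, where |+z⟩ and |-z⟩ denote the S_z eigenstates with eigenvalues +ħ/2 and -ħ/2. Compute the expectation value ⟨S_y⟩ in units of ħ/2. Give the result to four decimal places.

-0.3333

⟨σ_y⟩ = 2 Im(a* b)/(|a|²+|b|²) with a = 1, b = (-2 - i).
a* b = (-2 - i), so ⟨σ_y⟩ = -2/6.
⟨S_y⟩ = (ħ/2)·⟨σ_y⟩.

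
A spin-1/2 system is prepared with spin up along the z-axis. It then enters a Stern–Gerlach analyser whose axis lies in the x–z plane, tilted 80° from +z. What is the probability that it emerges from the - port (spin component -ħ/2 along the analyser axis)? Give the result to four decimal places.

0.4132

For spin-½, the probability of finding spin-up along an axis at angle θ to the initial spin direction is cos²(θ/2); spin-down is sin²(θ/2).
θ = 80°, so P = sin²(40°) ≈ 0.4132.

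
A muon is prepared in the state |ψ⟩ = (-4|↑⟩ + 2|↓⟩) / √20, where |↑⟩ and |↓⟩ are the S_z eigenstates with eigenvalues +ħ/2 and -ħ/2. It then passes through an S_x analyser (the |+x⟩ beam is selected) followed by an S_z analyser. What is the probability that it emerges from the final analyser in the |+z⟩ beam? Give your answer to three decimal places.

First analyser (S_x): P(|+x⟩) = |⟨+x|ψ⟩|² = 4/40.
After stage 1 the state is |+x⟩; P(|+z⟩) = |⟨+z|+x⟩|² = 1/2.
Joint probability = 4/40 × 1/2 = 0.050.

0.050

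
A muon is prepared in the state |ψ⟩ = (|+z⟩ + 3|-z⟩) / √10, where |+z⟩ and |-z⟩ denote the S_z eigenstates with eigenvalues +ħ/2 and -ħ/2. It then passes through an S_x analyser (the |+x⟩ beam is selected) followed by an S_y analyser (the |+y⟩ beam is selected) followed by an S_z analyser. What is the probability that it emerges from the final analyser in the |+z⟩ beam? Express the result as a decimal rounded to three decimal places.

0.200

First analyser (S_x): P(|+x⟩) = |⟨+x|ψ⟩|² = 16/20.
After stage 1 the state is |+x⟩; P(|+y⟩) = |⟨+y|+x⟩|² = 1/2.
After stage 2 the state is |+y⟩; P(|+z⟩) = |⟨+z|+y⟩|² = 1/2.
Joint probability = 16/20 × 1/2 × 1/2 = 0.200.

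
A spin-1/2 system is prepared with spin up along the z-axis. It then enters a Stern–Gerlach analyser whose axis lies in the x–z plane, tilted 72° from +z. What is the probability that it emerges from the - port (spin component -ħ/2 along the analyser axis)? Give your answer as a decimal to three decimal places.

0.345

For spin-½, the probability of finding spin-up along an axis at angle θ to the initial spin direction is cos²(θ/2); spin-down is sin²(θ/2).
θ = 72°, so P = sin²(36°) ≈ 0.345.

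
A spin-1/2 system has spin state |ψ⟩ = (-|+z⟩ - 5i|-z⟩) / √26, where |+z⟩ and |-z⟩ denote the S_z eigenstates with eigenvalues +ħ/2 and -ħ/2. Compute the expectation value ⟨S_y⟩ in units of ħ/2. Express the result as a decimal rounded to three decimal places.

0.385

⟨σ_y⟩ = 2 Im(a* b)/(|a|²+|b|²) with a = -1, b = -5i.
a* b = 5i, so ⟨σ_y⟩ = 10/26.
⟨S_y⟩ = (ħ/2)·⟨σ_y⟩.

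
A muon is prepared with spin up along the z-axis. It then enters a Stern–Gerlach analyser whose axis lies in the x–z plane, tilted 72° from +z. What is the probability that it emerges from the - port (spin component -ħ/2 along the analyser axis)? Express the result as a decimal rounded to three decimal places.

For spin-½, the probability of finding spin-up along an axis at angle θ to the initial spin direction is cos²(θ/2); spin-down is sin²(θ/2).
θ = 72°, so P = sin²(36°) ≈ 0.345.

0.345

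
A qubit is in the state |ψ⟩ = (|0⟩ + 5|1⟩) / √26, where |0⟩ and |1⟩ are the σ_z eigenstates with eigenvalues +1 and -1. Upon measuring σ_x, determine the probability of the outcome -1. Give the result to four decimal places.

|-x⟩ = (|0⟩ - |1⟩)/√2, so ⟨-x|ψ⟩ = (-4) / (√2·√26).
P = |-4|² / 52 = 16/52.

0.3077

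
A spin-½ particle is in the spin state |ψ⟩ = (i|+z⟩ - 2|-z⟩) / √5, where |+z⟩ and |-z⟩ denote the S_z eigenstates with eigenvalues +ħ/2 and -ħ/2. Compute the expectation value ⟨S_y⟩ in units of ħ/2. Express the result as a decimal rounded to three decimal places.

0.800

⟨σ_y⟩ = 2 Im(a* b)/(|a|²+|b|²) with a = i, b = -2.
a* b = 2i, so ⟨σ_y⟩ = 4/5.
⟨S_y⟩ = (ħ/2)·⟨σ_y⟩.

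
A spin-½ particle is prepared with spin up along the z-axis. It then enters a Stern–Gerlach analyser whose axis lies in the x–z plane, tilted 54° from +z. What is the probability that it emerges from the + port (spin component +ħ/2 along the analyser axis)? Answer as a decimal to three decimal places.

0.794

For spin-½, the probability of finding spin-up along an axis at angle θ to the initial spin direction is cos²(θ/2); spin-down is sin²(θ/2).
θ = 54°, so P = cos²(27°) ≈ 0.794.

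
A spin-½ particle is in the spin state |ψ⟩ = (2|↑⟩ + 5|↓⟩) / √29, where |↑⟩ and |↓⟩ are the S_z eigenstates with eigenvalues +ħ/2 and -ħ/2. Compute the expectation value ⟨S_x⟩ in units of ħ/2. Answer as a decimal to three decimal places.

⟨σ_x⟩ = 2 Re(a* b)/(|a|²+|b|²) with a = 2, b = 5.
a* b = 10, so ⟨σ_x⟩ = 20/29.
⟨S_x⟩ = (ħ/2)·⟨σ_x⟩.

0.690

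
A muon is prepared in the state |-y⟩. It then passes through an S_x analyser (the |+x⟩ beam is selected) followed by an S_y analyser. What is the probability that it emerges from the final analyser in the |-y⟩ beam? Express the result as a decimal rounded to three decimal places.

0.250

First analyser (S_x): from |-y⟩, P(|+x⟩) = 1/2.
After stage 1 the state is |+x⟩; P(|-y⟩) = |⟨-y|+x⟩|² = 1/2.
Joint probability = 1/2 × 1/2 = 0.250.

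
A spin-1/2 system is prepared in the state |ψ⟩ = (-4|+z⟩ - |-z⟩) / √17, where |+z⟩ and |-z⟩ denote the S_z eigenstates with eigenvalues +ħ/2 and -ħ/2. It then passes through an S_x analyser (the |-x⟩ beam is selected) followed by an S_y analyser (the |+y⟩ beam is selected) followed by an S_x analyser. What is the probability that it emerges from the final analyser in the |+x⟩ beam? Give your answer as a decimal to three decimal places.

0.066

First analyser (S_x): P(|-x⟩) = |⟨-x|ψ⟩|² = 9/34.
After stage 1 the state is |-x⟩; P(|+y⟩) = |⟨+y|-x⟩|² = 1/2.
After stage 2 the state is |+y⟩; P(|+x⟩) = |⟨+x|+y⟩|² = 1/2.
Joint probability = 9/34 × 1/2 × 1/2 = 0.066.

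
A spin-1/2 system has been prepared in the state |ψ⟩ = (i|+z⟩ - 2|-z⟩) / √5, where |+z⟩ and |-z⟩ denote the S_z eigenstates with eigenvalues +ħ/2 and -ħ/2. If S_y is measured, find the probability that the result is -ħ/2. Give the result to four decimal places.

|-y⟩ = (|+z⟩ - i|-z⟩)/√2, so ⟨-y|ψ⟩ = (-i) / (√2·√5).
P = |-i|² / 10 = 1/10.

0.1000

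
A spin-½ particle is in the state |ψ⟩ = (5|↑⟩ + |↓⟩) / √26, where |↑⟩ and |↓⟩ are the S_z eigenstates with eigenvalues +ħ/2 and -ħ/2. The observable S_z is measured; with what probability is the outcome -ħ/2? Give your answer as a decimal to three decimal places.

The -ħ/2 outcome corresponds to |↓⟩. Its amplitude in |ψ⟩ is 1/√26.
P = |1|² / 26 = 1/26.

0.038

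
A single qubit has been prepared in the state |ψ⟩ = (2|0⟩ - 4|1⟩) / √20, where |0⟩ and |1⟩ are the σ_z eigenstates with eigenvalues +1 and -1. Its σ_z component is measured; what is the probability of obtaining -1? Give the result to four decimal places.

The -1 outcome corresponds to |1⟩. Its amplitude in |ψ⟩ is -4/√20.
P = |-4|² / 20 = 16/20.

0.8000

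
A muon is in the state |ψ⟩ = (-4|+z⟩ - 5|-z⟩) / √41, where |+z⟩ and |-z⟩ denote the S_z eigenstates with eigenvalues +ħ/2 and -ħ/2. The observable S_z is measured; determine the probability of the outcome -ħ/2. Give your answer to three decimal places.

0.610

The -ħ/2 outcome corresponds to |-z⟩. Its amplitude in |ψ⟩ is -5/√41.
P = |-5|² / 41 = 25/41.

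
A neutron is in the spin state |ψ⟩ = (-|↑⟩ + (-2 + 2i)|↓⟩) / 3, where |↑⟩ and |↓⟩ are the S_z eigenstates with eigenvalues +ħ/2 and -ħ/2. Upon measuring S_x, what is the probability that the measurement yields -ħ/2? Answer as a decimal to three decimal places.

|-x⟩ = (|↑⟩ - |↓⟩)/√2, so ⟨-x|ψ⟩ = (1 - 2i) / (√2·3).
P = |1 - 2i|² / 18 = 5/18.

0.278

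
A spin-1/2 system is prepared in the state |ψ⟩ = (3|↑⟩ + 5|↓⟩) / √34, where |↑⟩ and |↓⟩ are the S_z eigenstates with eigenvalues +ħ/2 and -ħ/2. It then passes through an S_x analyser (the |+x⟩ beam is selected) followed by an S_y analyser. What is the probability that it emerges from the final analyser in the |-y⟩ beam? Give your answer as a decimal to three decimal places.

First analyser (S_x): P(|+x⟩) = |⟨+x|ψ⟩|² = 64/68.
After stage 1 the state is |+x⟩; P(|-y⟩) = |⟨-y|+x⟩|² = 1/2.
Joint probability = 64/68 × 1/2 = 0.471.

0.471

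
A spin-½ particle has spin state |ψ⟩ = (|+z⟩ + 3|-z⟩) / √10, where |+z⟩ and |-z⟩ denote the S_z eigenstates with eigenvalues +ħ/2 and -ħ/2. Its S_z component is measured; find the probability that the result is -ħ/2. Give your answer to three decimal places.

0.900

The -ħ/2 outcome corresponds to |-z⟩. Its amplitude in |ψ⟩ is 3/√10.
P = |3|² / 10 = 9/10.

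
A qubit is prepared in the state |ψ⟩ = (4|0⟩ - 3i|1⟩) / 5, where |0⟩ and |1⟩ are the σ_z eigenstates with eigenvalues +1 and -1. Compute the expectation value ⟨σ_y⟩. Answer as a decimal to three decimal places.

-0.960

⟨σ_y⟩ = 2 Im(a* b)/(|a|²+|b|²) with a = 4, b = -3i.
a* b = -12i, so ⟨σ_y⟩ = -24/25.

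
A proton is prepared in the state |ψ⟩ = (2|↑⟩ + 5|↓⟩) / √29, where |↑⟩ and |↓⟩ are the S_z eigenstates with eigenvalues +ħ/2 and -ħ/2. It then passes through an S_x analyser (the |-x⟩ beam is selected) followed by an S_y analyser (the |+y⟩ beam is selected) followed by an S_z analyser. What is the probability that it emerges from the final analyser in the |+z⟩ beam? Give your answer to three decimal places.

0.039

First analyser (S_x): P(|-x⟩) = |⟨-x|ψ⟩|² = 9/58.
After stage 1 the state is |-x⟩; P(|+y⟩) = |⟨+y|-x⟩|² = 1/2.
After stage 2 the state is |+y⟩; P(|+z⟩) = |⟨+z|+y⟩|² = 1/2.
Joint probability = 9/58 × 1/2 × 1/2 = 0.039.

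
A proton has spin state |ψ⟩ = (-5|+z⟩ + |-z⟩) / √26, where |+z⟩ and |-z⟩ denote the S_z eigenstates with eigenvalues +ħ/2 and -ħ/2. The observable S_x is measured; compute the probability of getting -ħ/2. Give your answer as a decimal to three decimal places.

|-x⟩ = (|+z⟩ - |-z⟩)/√2, so ⟨-x|ψ⟩ = (-6) / (√2·√26).
P = |-6|² / 52 = 36/52.

0.692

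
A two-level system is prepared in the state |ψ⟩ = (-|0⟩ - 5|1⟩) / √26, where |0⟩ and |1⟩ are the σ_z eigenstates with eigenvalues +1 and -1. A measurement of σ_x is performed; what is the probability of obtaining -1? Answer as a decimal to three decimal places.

|-x⟩ = (|0⟩ - |1⟩)/√2, so ⟨-x|ψ⟩ = (4) / (√2·√26).
P = |4|² / 52 = 16/52.

0.308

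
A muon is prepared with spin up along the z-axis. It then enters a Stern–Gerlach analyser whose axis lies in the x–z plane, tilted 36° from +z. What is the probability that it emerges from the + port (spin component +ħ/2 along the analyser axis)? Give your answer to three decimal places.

0.905

For spin-½, the probability of finding spin-up along an axis at angle θ to the initial spin direction is cos²(θ/2); spin-down is sin²(θ/2).
θ = 36°, so P = cos²(18°) ≈ 0.905.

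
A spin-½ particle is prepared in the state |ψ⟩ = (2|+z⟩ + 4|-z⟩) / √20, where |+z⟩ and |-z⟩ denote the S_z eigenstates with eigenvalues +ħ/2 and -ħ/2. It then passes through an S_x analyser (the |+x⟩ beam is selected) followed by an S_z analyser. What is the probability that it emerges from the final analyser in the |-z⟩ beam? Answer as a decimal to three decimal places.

First analyser (S_x): P(|+x⟩) = |⟨+x|ψ⟩|² = 36/40.
After stage 1 the state is |+x⟩; P(|-z⟩) = |⟨-z|+x⟩|² = 1/2.
Joint probability = 36/40 × 1/2 = 0.450.

0.450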